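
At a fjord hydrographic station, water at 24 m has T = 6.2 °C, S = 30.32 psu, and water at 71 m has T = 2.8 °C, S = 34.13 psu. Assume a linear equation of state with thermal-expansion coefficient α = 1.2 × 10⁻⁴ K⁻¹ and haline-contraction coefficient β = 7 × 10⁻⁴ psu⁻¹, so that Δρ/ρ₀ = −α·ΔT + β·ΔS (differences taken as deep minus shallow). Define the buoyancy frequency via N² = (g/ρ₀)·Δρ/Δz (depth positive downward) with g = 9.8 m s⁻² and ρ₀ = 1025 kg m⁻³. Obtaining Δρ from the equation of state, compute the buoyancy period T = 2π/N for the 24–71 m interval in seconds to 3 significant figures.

248 s

ΔT = -3.4 K, ΔS = +3.81 psu (deep − shallow).
Δρ/ρ₀ = −αΔT + βΔS = 4.08 × 10⁻⁴ + 2.667 × 10⁻³ = 3.075 × 10⁻³, so Δρ ≈ 3.152 kg m⁻³.
N² = (g/ρ₀)·Δρ/Δz = g·(Δρ/ρ₀)/Δz = 9.8 × 3.075 × 10⁻³ / 47 = 6.4117 × 10⁻⁴ s⁻².
N = √(6.4117 × 10⁻⁴) = 0.025321 rad s⁻¹ → T = 2π/N = 248.14 s ≈ 248 s.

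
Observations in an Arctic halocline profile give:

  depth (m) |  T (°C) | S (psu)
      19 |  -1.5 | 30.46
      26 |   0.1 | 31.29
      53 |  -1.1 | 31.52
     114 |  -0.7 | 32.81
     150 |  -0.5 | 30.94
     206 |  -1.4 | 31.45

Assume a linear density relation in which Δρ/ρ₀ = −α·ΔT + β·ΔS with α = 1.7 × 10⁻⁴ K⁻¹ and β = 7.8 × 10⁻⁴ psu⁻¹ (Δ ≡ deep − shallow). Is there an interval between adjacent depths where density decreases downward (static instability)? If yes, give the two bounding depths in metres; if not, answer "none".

114–150 m

Evaluate Δρ/ρ₀ = −αΔT + βΔS across each adjacent pair:
  19–26 m: −αΔT+βΔS = −(1.7 × 10⁻⁴)(+1.6)+(7.8 × 10⁻⁴)(+0.83) = 3.8 × 10⁻⁴ → stable
  26–53 m: −αΔT+βΔS = −(1.7 × 10⁻⁴)(-1.2)+(7.8 × 10⁻⁴)(+0.23) = 3.8 × 10⁻⁴ → stable
  53–114 m: −αΔT+βΔS = −(1.7 × 10⁻⁴)(+0.4)+(7.8 × 10⁻⁴)(+1.29) = 9.4 × 10⁻⁴ → stable
  114–150 m: −αΔT+βΔS = −(1.7 × 10⁻⁴)(+0.2)+(7.8 × 10⁻⁴)(-1.87) = -1.5 × 10⁻³ → UNSTABLE
  150–206 m: −αΔT+βΔS = −(1.7 × 10⁻⁴)(-0.9)+(7.8 × 10⁻⁴)(+0.51) = 5.5 × 10⁻⁴ → stable
The 114–150 m interval has Δρ < 0: lighter water underlies denser water.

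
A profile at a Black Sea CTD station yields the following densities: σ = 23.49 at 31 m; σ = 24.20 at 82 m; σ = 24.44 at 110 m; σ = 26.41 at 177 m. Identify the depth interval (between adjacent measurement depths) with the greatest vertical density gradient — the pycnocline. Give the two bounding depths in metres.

Compute the density gradient over each adjacent pair:
  31–82 m: Δρ/Δz = 0.71/51 = 0.014 kg m⁻⁴
  82–110 m: Δρ/Δz = 0.24/28 = 8.6 × 10⁻³ kg m⁻⁴
  110–177 m: Δρ/Δz = 1.97/67 = 0.029 kg m⁻⁴
The largest gradient is in the 110–177 m interval — the pycnocline.

110–177 m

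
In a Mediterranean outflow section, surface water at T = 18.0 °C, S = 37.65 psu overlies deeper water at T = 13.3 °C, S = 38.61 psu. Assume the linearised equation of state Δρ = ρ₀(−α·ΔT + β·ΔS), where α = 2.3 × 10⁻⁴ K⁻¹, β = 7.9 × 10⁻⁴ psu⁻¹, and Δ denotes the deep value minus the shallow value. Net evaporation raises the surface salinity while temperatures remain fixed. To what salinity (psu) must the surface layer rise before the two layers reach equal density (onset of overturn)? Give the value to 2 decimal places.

39.98 psu

Neutral buoyancy requires −α(T_deep − T_surf) + β(S_deep − S_surf′) = 0.
S_surf′ = S_deep − (α/β)·ΔT = 38.61 − (2.3 × 10⁻⁴/7.9 × 10⁻⁴)·(-4.7) = 39.9784 psu.
Increase required: 39.9784 − 37.65 = 2.3284 psu.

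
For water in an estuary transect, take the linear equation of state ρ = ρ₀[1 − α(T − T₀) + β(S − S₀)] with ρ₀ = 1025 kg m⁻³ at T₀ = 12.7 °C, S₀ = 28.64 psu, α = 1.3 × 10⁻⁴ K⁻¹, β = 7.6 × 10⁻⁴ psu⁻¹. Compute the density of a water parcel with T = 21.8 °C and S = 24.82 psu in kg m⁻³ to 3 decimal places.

T − T₀ = +9.1 K, S − S₀ = -3.82 psu.
Bracket = 1 − α·(+9.1) + β·(-3.82) = 1 + (-4.0862 × 10⁻³) = 0.9959138.
ρ = 1025 × 0.9959138 = 1020.812 kg m⁻³.

1020.812 kg m⁻³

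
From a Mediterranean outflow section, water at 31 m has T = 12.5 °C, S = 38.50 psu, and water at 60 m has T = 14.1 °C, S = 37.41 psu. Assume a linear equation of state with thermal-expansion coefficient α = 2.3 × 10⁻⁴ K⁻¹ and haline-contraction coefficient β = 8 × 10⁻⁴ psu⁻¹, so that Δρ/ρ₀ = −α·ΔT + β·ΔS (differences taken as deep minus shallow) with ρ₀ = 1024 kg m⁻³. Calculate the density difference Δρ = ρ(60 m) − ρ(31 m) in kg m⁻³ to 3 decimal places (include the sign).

-1.270 kg m⁻³

ΔT = +1.6 K, ΔS = -1.09 psu (deep − shallow).
Δρ/ρ₀ = −(2.3 × 10⁻⁴)(+1.6) + (8 × 10⁻⁴)(-1.09) = -1.24 × 10⁻³.
Δρ = 1024 × (-1.24 × 10⁻³) = -1.270 kg m⁻³.
Negative Δρ: lighter below, statically unstable.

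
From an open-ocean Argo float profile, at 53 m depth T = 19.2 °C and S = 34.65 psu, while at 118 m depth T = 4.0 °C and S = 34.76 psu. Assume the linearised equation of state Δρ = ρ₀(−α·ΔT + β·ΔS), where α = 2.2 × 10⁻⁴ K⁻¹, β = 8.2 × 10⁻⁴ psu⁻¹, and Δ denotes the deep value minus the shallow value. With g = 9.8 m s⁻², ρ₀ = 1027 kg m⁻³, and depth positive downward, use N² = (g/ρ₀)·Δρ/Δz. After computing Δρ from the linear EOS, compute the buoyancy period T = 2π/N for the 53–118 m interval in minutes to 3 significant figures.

ΔT = -15.2 K, ΔS = +0.11 psu (deep − shallow).
Δρ/ρ₀ = −αΔT + βΔS = 3.344 × 10⁻³ + 9.02 × 10⁻⁵ = 3.4342 × 10⁻³, so Δρ ≈ 3.527 kg m⁻³.
N² = (g/ρ₀)·Δρ/Δz = g·(Δρ/ρ₀)/Δz = 9.8 × 3.4342 × 10⁻³ / 65 = 5.1777 × 10⁻⁴ s⁻².
N = √(5.1777 × 10⁻⁴) = 0.022755 rad s⁻¹ → T = 2π/N = 276.12 s = 4.6020 min ≈ 4.60 min.

4.60 min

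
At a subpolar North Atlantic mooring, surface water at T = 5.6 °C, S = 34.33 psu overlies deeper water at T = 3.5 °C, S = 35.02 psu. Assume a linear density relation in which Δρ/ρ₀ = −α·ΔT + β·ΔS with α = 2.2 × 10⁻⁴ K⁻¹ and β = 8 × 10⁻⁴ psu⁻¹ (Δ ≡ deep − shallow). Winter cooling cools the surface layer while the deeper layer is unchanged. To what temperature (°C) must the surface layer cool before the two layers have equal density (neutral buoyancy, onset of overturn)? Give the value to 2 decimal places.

Neutral buoyancy requires Δρ = 0, i.e. −α(T_deep − T_surf′) + β(S_deep − S_surf) = 0.
T_surf′ = T_deep − (β/α)·ΔS = 3.5 − (8 × 10⁻⁴/2.2 × 10⁻⁴)·(+0.69) = 0.9909 °C.
Cooling required: 5.6 − (0.9909) = 4.6091 °C.

0.99 °C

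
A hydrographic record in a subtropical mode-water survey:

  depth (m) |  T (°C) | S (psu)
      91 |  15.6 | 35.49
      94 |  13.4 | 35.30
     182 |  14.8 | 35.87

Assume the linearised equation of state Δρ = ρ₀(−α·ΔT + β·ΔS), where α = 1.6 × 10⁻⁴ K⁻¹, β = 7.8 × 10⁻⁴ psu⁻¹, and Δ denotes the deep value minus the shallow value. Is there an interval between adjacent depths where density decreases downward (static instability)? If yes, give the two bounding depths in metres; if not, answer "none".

none

Evaluate Δρ/ρ₀ = −αΔT + βΔS across each adjacent pair:
  91–94 m: −αΔT+βΔS = −(1.6 × 10⁻⁴)(-2.2)+(7.8 × 10⁻⁴)(-0.19) = 2.0 × 10⁻⁴ → stable
  94–182 m: −αΔT+βΔS = −(1.6 × 10⁻⁴)(+1.4)+(7.8 × 10⁻⁴)(+0.57) = 2.2 × 10⁻⁴ → stable
Every interval has Δρ > 0: the column is stably stratified throughout.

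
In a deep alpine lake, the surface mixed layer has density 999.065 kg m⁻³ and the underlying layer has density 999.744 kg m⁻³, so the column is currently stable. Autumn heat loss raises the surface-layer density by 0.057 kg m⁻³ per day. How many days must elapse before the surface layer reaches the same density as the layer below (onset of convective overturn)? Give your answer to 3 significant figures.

11.9 days

Density deficit of the surface layer: 999.744 − 999.065 = 0.679 kg m⁻³.
Required change = 0.679 / 0.057 = 11.9 days.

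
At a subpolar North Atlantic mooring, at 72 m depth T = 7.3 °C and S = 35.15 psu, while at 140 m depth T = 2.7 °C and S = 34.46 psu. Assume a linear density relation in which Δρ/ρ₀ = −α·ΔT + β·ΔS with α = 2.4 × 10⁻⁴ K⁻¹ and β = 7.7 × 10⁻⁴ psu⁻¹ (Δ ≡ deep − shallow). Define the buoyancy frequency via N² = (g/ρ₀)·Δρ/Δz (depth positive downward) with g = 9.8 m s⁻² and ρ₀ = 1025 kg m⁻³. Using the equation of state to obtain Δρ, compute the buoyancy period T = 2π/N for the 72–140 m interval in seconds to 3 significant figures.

ΔT = -4.6 K, ΔS = -0.69 psu (deep − shallow).
Δρ/ρ₀ = −αΔT + βΔS = 1.104 × 10⁻³ − 5.313 × 10⁻⁴ = 5.727 × 10⁻⁴, so Δρ ≈ 0.5870 kg m⁻³.
N² = (g/ρ₀)·Δρ/Δz = g·(Δρ/ρ₀)/Δz = 9.8 × 5.727 × 10⁻⁴ / 68 = 8.2536 × 10⁻⁵ s⁻².
N = √(8.2536 × 10⁻⁵) = 9.0849 × 10⁻³ rad s⁻¹ → T = 2π/N = 691.61 s ≈ 692 s.

692 s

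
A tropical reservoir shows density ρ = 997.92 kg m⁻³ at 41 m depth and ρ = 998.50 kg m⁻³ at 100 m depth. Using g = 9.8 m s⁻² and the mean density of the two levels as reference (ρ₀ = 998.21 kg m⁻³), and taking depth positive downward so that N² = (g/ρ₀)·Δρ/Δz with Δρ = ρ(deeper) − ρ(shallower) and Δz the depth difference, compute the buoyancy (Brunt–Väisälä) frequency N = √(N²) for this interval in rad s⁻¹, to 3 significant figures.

Δρ = 998.50 − 997.92 = 0.58 kg m⁻³ over Δz = 100 − 41 = 59 m.
N² = (9.8/998.21) × (0.58/59) = 9.6512 × 10⁻⁵ s⁻².
N = √(9.6512 × 10⁻⁵) = 9.8241 × 10⁻³ rad s⁻¹ ≈ 9.82 × 10⁻³ rad s⁻¹.

9.82 × 10⁻³ rad s⁻¹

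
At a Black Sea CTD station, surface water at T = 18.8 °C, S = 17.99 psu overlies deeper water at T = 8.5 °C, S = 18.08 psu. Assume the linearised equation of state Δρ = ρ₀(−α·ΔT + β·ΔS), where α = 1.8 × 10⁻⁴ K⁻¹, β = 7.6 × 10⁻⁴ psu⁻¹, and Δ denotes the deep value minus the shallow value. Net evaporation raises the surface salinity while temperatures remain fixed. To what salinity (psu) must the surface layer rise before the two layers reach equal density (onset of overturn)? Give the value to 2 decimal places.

Neutral buoyancy requires −α(T_deep − T_surf) + β(S_deep − S_surf′) = 0.
S_surf′ = S_deep − (α/β)·ΔT = 18.08 − (1.8 × 10⁻⁴/7.6 × 10⁻⁴)·(-10.3) = 20.5195 psu.
Increase required: 20.5195 − 17.99 = 2.5295 psu.

20.52 psu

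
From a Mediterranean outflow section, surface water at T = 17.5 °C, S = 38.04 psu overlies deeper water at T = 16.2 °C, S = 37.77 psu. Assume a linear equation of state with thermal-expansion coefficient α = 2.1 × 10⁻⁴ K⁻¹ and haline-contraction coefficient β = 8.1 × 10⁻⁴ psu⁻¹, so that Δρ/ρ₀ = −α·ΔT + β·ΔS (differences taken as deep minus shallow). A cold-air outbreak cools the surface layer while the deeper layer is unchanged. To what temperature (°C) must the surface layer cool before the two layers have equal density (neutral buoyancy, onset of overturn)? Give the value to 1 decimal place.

17.2 °C

Neutral buoyancy requires Δρ = 0, i.e. −α(T_deep − T_surf′) + β(S_deep − S_surf) = 0.
T_surf′ = T_deep − (β/α)·ΔS = 16.2 − (8.1 × 10⁻⁴/2.1 × 10⁻⁴)·(-0.27) = 17.241 °C.
Cooling required: 17.5 − (17.241) = 0.259 °C.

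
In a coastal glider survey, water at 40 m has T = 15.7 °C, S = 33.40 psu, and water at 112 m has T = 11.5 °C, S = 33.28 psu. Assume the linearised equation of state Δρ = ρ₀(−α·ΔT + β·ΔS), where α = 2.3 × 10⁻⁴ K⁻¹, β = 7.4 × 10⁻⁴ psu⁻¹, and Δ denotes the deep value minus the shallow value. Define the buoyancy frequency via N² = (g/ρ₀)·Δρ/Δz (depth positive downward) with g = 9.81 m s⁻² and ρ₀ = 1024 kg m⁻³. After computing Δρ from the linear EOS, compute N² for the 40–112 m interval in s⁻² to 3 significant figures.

ΔT = -4.2 K, ΔS = -0.12 psu (deep − shallow).
Δρ/ρ₀ = −αΔT + βΔS = 9.66 × 10⁻⁴ − 8.88 × 10⁻⁵ = 8.772 × 10⁻⁴, so Δρ ≈ 0.8983 kg m⁻³.
N² = (g/ρ₀)·Δρ/Δz = g·(Δρ/ρ₀)/Δz = 9.81 × 8.772 × 10⁻⁴ / 72 = 1.1952 × 10⁻⁴ s⁻² ≈ 1.20 × 10⁻⁴ s⁻².

1.20 × 10⁻⁴ s⁻²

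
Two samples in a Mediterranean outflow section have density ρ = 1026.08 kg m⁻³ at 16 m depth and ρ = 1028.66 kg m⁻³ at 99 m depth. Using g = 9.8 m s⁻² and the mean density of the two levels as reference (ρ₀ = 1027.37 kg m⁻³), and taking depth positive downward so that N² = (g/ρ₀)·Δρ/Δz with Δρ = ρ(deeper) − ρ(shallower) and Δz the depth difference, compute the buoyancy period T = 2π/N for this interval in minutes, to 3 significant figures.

Δρ = 1028.66 − 1026.08 = 2.58 kg m⁻³ over Δz = 99 − 16 = 83 m.
N² = (9.8/1027.37) × (2.58/83) = 2.9651 × 10⁻⁴ s⁻².
N = √(2.9651 × 10⁻⁴) = 0.017219 rad s⁻¹, so T = 2π/N = 364.90 s = 6.0817 min ≈ 6.08 min.

6.08 min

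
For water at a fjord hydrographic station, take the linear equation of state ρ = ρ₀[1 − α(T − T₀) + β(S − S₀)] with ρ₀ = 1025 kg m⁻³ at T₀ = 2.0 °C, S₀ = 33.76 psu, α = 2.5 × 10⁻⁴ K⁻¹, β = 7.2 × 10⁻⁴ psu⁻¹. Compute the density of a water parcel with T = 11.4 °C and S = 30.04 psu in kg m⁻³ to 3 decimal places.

T − T₀ = +9.4 K, S − S₀ = -3.72 psu.
Bracket = 1 − α·(+9.4) + β·(-3.72) = 1 + (-5.0284 × 10⁻³) = 0.9949716.
ρ = 1025 × 0.9949716 = 1019.846 kg m⁻³.

1019.846 kg m⁻³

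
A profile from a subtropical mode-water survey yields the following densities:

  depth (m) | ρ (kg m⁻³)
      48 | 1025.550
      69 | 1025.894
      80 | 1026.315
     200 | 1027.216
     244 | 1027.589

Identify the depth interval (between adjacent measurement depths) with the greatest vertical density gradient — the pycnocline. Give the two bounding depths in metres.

Compute the density gradient over each adjacent pair:
  48–69 m: Δρ/Δz = 0.344/21 = 0.016 kg m⁻⁴
  69–80 m: Δρ/Δz = 0.421/11 = 0.038 kg m⁻⁴
  80–200 m: Δρ/Δz = 0.901/120 = 7.5 × 10⁻³ kg m⁻⁴
  200–244 m: Δρ/Δz = 0.373/44 = 8.5 × 10⁻³ kg m⁻⁴
The largest gradient is in the 69–80 m interval — the pycnocline.

69–80 m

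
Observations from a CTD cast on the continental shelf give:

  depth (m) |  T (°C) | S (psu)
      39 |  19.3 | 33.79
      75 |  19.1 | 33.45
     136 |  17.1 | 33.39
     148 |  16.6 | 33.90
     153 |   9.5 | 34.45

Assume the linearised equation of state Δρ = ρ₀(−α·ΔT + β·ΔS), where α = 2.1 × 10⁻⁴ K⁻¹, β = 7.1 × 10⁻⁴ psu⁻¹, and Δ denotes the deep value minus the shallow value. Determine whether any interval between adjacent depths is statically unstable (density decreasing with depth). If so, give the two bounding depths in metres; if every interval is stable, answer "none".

Evaluate Δρ/ρ₀ = −αΔT + βΔS across each adjacent pair:
  39–75 m: −αΔT+βΔS = −(2.1 × 10⁻⁴)(-0.2)+(7.1 × 10⁻⁴)(-0.34) = -2.0 × 10⁻⁴ → UNSTABLE
  75–136 m: −αΔT+βΔS = −(2.1 × 10⁻⁴)(-2.0)+(7.1 × 10⁻⁴)(-0.06) = 3.8 × 10⁻⁴ → stable
  136–148 m: −αΔT+βΔS = −(2.1 × 10⁻⁴)(-0.5)+(7.1 × 10⁻⁴)(+0.51) = 4.7 × 10⁻⁴ → stable
  148–153 m: −αΔT+βΔS = −(2.1 × 10⁻⁴)(-7.1)+(7.1 × 10⁻⁴)(+0.55) = 1.9 × 10⁻³ → stable
The 39–75 m interval has Δρ < 0: lighter water underlies denser water.

39–75 m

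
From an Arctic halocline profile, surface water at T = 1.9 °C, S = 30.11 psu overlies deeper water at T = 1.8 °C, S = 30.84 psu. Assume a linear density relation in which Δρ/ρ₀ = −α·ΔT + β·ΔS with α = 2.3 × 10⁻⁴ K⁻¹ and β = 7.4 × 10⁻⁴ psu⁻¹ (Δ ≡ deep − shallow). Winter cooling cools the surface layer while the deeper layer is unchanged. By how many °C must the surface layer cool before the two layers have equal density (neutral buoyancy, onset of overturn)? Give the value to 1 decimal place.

2.4 °C

Neutral buoyancy requires Δρ = 0, i.e. −α(T_deep − T_surf′) + β(S_deep − S_surf) = 0.
T_surf′ = T_deep − (β/α)·ΔS = 1.8 − (7.4 × 10⁻⁴/2.3 × 10⁻⁴)·(+0.73) = -0.549 °C.
Cooling required: 1.9 − (-0.549) = 2.449 °C.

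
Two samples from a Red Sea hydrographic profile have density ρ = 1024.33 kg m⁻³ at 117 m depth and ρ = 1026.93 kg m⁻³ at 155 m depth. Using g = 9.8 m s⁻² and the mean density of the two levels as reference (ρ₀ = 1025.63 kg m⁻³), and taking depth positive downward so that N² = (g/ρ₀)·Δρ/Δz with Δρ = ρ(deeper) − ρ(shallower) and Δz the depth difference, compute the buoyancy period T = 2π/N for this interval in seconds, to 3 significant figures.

Δρ = 1026.93 − 1024.33 = 2.60 kg m⁻³ over Δz = 155 − 117 = 38 m.
N² = (9.8/1025.63) × (2.60/38) = 6.5377 × 10⁻⁴ s⁻².
N = √(6.5377 × 10⁻⁴) = 0.025569 rad s⁻¹, so T = 2π/N = 245.73 s ≈ 246 s.

246 s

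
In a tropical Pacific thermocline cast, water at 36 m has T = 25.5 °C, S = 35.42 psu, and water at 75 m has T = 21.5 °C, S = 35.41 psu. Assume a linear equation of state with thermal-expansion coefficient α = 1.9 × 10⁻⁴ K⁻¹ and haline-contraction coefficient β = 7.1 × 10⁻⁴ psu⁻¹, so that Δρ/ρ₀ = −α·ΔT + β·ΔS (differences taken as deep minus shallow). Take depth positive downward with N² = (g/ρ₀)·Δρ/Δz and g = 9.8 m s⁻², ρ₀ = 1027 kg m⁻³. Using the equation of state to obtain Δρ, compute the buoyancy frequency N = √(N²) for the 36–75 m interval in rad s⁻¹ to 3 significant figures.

0.0138 rad s⁻¹

ΔT = -4.0 K, ΔS = -0.01 psu (deep − shallow).
Δρ/ρ₀ = −αΔT + βΔS = 7.60 × 10⁻⁴ − 7.10 × 10⁻⁶ = 7.529 × 10⁻⁴, so Δρ ≈ 0.7732 kg m⁻³.
N² = (g/ρ₀)·Δρ/Δz = g·(Δρ/ρ₀)/Δz = 9.8 × 7.529 × 10⁻⁴ / 39 = 1.8919 × 10⁻⁴ s⁻².
N = √(1.8919 × 10⁻⁴) = 0.013755 rad s⁻¹ ≈ 0.0138 rad s⁻¹.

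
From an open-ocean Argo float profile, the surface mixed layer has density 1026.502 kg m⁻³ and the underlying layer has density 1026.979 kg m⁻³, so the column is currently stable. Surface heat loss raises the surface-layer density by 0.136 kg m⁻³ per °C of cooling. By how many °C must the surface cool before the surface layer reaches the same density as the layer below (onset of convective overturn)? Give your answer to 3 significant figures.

3.51 °C

Density deficit of the surface layer: 1026.979 − 1026.502 = 0.477 kg m⁻³.
Required change = 0.477 / 0.136 = 3.51 °C.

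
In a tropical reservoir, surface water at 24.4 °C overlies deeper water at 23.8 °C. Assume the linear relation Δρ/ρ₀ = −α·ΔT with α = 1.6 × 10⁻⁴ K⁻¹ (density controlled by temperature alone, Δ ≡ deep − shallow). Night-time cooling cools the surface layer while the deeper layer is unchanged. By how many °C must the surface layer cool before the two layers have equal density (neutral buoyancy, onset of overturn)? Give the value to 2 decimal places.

With temperature the only control, equal density requires T_surf′ = T_deep.
T_surf′ = 23.8 °C.
Cooling required: 24.4 − 23.8 = 0.60 °C.

0.60 °C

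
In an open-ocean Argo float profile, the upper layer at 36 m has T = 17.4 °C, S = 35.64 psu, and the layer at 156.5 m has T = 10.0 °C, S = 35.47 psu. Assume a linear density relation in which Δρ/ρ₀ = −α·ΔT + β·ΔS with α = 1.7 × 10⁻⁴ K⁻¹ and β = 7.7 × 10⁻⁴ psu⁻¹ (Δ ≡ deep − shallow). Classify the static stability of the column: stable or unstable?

stable

ΔT = 10.0 − 17.4 = -7.4 K and ΔS = 35.47 − 35.64 = -0.17 psu (deep − shallow).
−αΔT = 1.258 × 10⁻³; βΔS = -1.309 × 10⁻⁴; sum Δρ/ρ₀ = 1.1271 × 10⁻³.
Δρ/ρ₀ > 0, so Δρ > 0: deeper water is denser → statically stable.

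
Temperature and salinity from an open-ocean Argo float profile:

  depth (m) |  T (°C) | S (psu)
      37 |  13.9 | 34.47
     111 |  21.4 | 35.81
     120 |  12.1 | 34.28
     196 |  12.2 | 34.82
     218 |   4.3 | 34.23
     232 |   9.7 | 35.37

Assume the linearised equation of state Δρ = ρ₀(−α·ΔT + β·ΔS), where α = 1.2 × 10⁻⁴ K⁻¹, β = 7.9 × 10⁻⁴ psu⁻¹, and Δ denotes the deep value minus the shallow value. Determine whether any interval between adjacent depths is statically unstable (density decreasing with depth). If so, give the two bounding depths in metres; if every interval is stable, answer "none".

111–120 m

Evaluate Δρ/ρ₀ = −αΔT + βΔS across each adjacent pair:
  37–111 m: −αΔT+βΔS = −(1.2 × 10⁻⁴)(+7.5)+(7.9 × 10⁻⁴)(+1.34) = 1.6 × 10⁻⁴ → stable
  111–120 m: −αΔT+βΔS = −(1.2 × 10⁻⁴)(-9.3)+(7.9 × 10⁻⁴)(-1.53) = -9.3 × 10⁻⁵ → UNSTABLE
  120–196 m: −αΔT+βΔS = −(1.2 × 10⁻⁴)(+0.1)+(7.9 × 10⁻⁴)(+0.54) = 4.1 × 10⁻⁴ → stable
  196–218 m: −αΔT+βΔS = −(1.2 × 10⁻⁴)(-7.9)+(7.9 × 10⁻⁴)(-0.59) = 4.8 × 10⁻⁴ → stable
  218–232 m: −αΔT+βΔS = −(1.2 × 10⁻⁴)(+5.4)+(7.9 × 10⁻⁴)(+1.14) = 2.5 × 10⁻⁴ → stable
The 111–120 m interval has Δρ < 0: lighter water underlies denser water.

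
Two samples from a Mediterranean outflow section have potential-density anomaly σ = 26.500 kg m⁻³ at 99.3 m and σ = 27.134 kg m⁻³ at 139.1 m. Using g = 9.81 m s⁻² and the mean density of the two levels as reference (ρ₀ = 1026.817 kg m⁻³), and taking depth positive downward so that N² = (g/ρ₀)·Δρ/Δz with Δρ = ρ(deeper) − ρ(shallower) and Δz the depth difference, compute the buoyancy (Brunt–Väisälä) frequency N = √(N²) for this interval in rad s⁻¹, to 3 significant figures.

Δρ = 1027.134 − 1026.500 = 0.634 kg m⁻³ over Δz = 139.1 − 99.3 = 39.8 m.
N² = (9.81/1026.817) × (0.634/39.8) = 1.5219 × 10⁻⁴ s⁻².
N = √(1.5219 × 10⁻⁴) = 0.012337 rad s⁻¹ ≈ 0.0123 rad s⁻¹.

0.0123 rad s⁻¹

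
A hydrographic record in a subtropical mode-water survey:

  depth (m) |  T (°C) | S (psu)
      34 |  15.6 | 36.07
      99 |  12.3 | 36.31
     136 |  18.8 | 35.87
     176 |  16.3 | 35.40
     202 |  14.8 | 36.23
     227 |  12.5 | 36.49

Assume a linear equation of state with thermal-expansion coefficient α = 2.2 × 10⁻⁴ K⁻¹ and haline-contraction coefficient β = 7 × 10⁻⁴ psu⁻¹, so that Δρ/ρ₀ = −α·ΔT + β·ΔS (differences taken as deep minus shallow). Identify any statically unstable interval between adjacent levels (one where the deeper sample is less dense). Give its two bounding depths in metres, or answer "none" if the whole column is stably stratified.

Evaluate Δρ/ρ₀ = −αΔT + βΔS across each adjacent pair:
  34–99 m: −αΔT+βΔS = −(2.2 × 10⁻⁴)(-3.3)+(7 × 10⁻⁴)(+0.24) = 8.9 × 10⁻⁴ → stable
  99–136 m: −αΔT+βΔS = −(2.2 × 10⁻⁴)(+6.5)+(7 × 10⁻⁴)(-0.44) = -1.7 × 10⁻³ → UNSTABLE
  136–176 m: −αΔT+βΔS = −(2.2 × 10⁻⁴)(-2.5)+(7 × 10⁻⁴)(-0.47) = 2.2 × 10⁻⁴ → stable
  176–202 m: −αΔT+βΔS = −(2.2 × 10⁻⁴)(-1.5)+(7 × 10⁻⁴)(+0.83) = 9.1 × 10⁻⁴ → stable
  202–227 m: −αΔT+βΔS = −(2.2 × 10⁻⁴)(-2.3)+(7 × 10⁻⁴)(+0.26) = 6.9 × 10⁻⁴ → stable
The 99–136 m interval has Δρ < 0: lighter water underlies denser water.

99–136 m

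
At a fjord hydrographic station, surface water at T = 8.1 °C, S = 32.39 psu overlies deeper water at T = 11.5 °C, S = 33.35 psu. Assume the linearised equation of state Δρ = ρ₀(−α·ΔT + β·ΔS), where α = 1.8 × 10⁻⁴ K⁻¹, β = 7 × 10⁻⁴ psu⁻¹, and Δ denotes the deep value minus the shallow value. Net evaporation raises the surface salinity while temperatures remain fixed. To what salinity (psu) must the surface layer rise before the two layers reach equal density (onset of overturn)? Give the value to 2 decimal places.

32.48 psu

Neutral buoyancy requires −α(T_deep − T_surf) + β(S_deep − S_surf′) = 0.
S_surf′ = S_deep − (α/β)·ΔT = 33.35 − (1.8 × 10⁻⁴/7 × 10⁻⁴)·(+3.4) = 32.4757 psu.
Increase required: 32.4757 − 32.39 = 0.0857 psu.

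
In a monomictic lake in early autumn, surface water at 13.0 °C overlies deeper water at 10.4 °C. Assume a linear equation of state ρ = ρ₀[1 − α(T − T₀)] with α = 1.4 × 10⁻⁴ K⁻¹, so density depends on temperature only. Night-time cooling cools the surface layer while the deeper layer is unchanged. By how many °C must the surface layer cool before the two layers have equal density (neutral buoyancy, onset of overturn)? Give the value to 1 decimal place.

With temperature the only control, equal density requires T_surf′ = T_deep.
T_surf′ = 10.4 °C.
Cooling required: 13.0 − 10.4 = 2.6 °C.

2.6 °C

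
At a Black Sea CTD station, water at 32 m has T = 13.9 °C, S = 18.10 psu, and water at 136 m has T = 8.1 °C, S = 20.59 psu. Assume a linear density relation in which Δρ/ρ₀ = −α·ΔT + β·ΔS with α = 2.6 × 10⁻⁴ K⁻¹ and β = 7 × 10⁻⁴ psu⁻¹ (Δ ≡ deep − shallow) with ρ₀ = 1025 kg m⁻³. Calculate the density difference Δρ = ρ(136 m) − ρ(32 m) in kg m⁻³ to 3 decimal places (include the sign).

ΔT = -5.8 K, ΔS = +2.49 psu (deep − shallow).
Δρ/ρ₀ = −(2.6 × 10⁻⁴)(-5.8) + (7 × 10⁻⁴)(+2.49) = 3.251 × 10⁻³.
Δρ = 1025 × (3.251 × 10⁻³) = +3.332 kg m⁻³.
Positive Δρ: denser below, stable.

+3.332 kg m⁻³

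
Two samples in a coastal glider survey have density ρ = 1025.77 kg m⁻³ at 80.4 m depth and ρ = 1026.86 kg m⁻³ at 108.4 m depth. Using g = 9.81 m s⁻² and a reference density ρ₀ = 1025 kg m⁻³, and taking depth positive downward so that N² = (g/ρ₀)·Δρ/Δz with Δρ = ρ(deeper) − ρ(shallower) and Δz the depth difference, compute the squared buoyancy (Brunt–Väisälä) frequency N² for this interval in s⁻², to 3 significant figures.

Δρ = 1026.86 − 1025.77 = 1.09 kg m⁻³ over Δz = 108.4 − 80.4 = 28 m.
N² = (9.81/1025) × (1.09/28) = 3.7257 × 10⁻⁴ s⁻² ≈ 3.73 × 10⁻⁴ s⁻².

3.73 × 10⁻⁴ s⁻²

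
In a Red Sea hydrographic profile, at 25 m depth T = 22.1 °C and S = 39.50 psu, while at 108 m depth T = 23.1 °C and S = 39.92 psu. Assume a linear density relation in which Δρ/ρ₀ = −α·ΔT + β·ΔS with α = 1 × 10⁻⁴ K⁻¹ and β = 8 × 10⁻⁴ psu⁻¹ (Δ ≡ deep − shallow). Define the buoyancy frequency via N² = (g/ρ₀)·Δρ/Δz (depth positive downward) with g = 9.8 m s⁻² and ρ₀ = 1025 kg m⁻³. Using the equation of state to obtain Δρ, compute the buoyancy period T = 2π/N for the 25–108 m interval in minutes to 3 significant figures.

19.8 min

ΔT = +1.0 K, ΔS = +0.42 psu (deep − shallow).
Δρ/ρ₀ = −αΔT + βΔS = -1.00 × 10⁻⁴ + 3.36 × 10⁻⁴ = 2.36 × 10⁻⁴, so Δρ ≈ 0.2419 kg m⁻³.
N² = (g/ρ₀)·Δρ/Δz = g·(Δρ/ρ₀)/Δz = 9.8 × 2.36 × 10⁻⁴ / 83 = 2.7865 × 10⁻⁵ s⁻².
N = √(2.7865 × 10⁻⁵) = 5.2787 × 10⁻³ rad s⁻¹ → T = 2π/N = 1.1903 × 10³ s = 19.838 min ≈ 19.8 min.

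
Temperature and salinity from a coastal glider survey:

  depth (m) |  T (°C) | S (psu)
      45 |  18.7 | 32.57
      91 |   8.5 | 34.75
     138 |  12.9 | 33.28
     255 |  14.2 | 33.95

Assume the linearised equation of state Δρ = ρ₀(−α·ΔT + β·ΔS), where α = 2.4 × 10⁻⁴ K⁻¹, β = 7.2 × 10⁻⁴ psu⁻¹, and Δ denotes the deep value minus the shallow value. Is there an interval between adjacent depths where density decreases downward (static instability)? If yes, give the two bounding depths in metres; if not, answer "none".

91–138 m

Evaluate Δρ/ρ₀ = −αΔT + βΔS across each adjacent pair:
  45–91 m: −αΔT+βΔS = −(2.4 × 10⁻⁴)(-10.2)+(7.2 × 10⁻⁴)(+2.18) = 4.0 × 10⁻³ → stable
  91–138 m: −αΔT+βΔS = −(2.4 × 10⁻⁴)(+4.4)+(7.2 × 10⁻⁴)(-1.47) = -2.1 × 10⁻³ → UNSTABLE
  138–255 m: −αΔT+βΔS = −(2.4 × 10⁻⁴)(+1.3)+(7.2 × 10⁻⁴)(+0.67) = 1.7 × 10⁻⁴ → stable
The 91–138 m interval has Δρ < 0: lighter water underlies denser water.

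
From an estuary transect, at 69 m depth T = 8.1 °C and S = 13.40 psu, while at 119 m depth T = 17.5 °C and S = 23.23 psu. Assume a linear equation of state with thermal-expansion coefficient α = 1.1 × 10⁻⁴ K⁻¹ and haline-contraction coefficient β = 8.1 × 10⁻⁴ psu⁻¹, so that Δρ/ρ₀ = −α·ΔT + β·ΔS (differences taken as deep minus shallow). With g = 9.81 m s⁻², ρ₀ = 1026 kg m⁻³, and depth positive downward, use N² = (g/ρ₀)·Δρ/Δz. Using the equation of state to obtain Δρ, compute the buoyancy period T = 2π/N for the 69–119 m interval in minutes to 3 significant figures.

ΔT = +9.4 K, ΔS = +9.83 psu (deep − shallow).
Δρ/ρ₀ = −αΔT + βΔS = -1.034 × 10⁻³ + 7.9623 × 10⁻³ = 6.9283 × 10⁻³, so Δρ ≈ 7.108 kg m⁻³.
N² = (g/ρ₀)·Δρ/Δz = g·(Δρ/ρ₀)/Δz = 9.81 × 6.9283 × 10⁻³ / 50 = 1.3593 × 10⁻³ s⁻².
N = √(1.3593 × 10⁻³) = 0.036869 rad s⁻¹ → T = 2π/N = 170.42 s = 2.8403 min ≈ 2.84 min.

2.84 min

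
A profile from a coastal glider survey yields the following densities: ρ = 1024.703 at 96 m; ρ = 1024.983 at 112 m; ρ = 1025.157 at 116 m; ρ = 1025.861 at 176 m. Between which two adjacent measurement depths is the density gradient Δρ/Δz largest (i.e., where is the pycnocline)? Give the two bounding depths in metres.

112–116 m

Compute the density gradient over each adjacent pair:
  96–112 m: Δρ/Δz = 0.280/16 = 0.018 kg m⁻⁴
  112–116 m: Δρ/Δz = 0.174/4 = 0.043 kg m⁻⁴
  116–176 m: Δρ/Δz = 0.704/60 = 0.012 kg m⁻⁴
The largest gradient is in the 112–116 m interval — the pycnocline.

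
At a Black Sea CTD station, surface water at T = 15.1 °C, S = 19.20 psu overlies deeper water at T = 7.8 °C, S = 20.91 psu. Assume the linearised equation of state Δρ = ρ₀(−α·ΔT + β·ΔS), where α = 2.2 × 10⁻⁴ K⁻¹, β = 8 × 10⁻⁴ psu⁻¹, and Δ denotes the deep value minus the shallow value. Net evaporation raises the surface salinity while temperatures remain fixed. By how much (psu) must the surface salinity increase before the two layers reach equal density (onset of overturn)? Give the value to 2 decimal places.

3.72 psu

Neutral buoyancy requires −α(T_deep − T_surf) + β(S_deep − S_surf′) = 0.
S_surf′ = S_deep − (α/β)·ΔT = 20.91 − (2.2 × 10⁻⁴/8 × 10⁻⁴)·(-7.3) = 22.9175 psu.
Increase required: 22.9175 − 19.20 = 3.7175 psu.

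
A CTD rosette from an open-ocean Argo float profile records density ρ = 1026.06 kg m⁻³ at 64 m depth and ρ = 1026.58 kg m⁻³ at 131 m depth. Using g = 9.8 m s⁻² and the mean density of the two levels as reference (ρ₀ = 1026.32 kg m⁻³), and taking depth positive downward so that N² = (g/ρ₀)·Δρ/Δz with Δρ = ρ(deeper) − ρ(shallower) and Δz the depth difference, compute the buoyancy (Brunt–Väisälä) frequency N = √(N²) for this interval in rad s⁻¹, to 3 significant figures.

Δρ = 1026.58 − 1026.06 = 0.52 kg m⁻³ over Δz = 131 − 64 = 67 m.
N² = (9.8/1026.32) × (0.52/67) = 7.4109 × 10⁻⁵ s⁻².
N = √(7.4109 × 10⁻⁵) = 8.6087 × 10⁻³ rad s⁻¹ ≈ 8.61 × 10⁻³ rad s⁻¹.

8.61 × 10⁻³ rad s⁻¹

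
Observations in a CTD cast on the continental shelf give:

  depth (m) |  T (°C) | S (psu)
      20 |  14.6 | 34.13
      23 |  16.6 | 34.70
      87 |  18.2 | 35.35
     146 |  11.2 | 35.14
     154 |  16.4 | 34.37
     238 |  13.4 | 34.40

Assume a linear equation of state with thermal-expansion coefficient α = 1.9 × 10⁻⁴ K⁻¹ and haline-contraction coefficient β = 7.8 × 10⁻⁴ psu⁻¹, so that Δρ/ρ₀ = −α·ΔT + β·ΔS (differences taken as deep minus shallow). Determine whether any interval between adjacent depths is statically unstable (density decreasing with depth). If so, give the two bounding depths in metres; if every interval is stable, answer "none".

Evaluate Δρ/ρ₀ = −αΔT + βΔS across each adjacent pair:
  20–23 m: −αΔT+βΔS = −(1.9 × 10⁻⁴)(+2.0)+(7.8 × 10⁻⁴)(+0.57) = 6.5 × 10⁻⁵ → stable
  23–87 m: −αΔT+βΔS = −(1.9 × 10⁻⁴)(+1.6)+(7.8 × 10⁻⁴)(+0.65) = 2.0 × 10⁻⁴ → stable
  87–146 m: −αΔT+βΔS = −(1.9 × 10⁻⁴)(-7.0)+(7.8 × 10⁻⁴)(-0.21) = 1.2 × 10⁻³ → stable
  146–154 m: −αΔT+βΔS = −(1.9 × 10⁻⁴)(+5.2)+(7.8 × 10⁻⁴)(-0.77) = -1.6 × 10⁻³ → UNSTABLE
  154–238 m: −αΔT+βΔS = −(1.9 × 10⁻⁴)(-3.0)+(7.8 × 10⁻⁴)(+0.03) = 5.9 × 10⁻⁴ → stable
The 146–154 m interval has Δρ < 0: lighter water underlies denser water.

146–154 m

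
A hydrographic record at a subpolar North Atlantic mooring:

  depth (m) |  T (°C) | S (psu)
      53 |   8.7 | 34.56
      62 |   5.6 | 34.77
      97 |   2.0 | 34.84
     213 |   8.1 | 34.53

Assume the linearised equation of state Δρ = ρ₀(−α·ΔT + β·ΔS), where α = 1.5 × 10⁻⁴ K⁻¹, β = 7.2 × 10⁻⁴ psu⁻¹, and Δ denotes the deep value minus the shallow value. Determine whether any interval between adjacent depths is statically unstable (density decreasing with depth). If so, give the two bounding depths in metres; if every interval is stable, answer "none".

Evaluate Δρ/ρ₀ = −αΔT + βΔS across each adjacent pair:
  53–62 m: −αΔT+βΔS = −(1.5 × 10⁻⁴)(-3.1)+(7.2 × 10⁻⁴)(+0.21) = 6.2 × 10⁻⁴ → stable
  62–97 m: −αΔT+βΔS = −(1.5 × 10⁻⁴)(-3.6)+(7.2 × 10⁻⁴)(+0.07) = 5.9 × 10⁻⁴ → stable
  97–213 m: −αΔT+βΔS = −(1.5 × 10⁻⁴)(+6.1)+(7.2 × 10⁻⁴)(-0.31) = -1.1 × 10⁻³ → UNSTABLE
The 97–213 m interval has Δρ < 0: lighter water underlies denser water.

97–213 m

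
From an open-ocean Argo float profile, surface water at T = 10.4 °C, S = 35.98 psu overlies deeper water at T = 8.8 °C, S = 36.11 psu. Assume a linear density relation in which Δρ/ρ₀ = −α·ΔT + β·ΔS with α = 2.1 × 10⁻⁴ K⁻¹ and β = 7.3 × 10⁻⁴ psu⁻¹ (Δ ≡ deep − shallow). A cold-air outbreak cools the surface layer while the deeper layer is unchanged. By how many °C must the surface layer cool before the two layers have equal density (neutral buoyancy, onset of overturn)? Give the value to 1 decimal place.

Neutral buoyancy requires Δρ = 0, i.e. −α(T_deep − T_surf′) + β(S_deep − S_surf) = 0.
T_surf′ = T_deep − (β/α)·ΔS = 8.8 − (7.3 × 10⁻⁴/2.1 × 10⁻⁴)·(+0.13) = 8.348 °C.
Cooling required: 10.4 − (8.348) = 2.052 °C.

2.1 °C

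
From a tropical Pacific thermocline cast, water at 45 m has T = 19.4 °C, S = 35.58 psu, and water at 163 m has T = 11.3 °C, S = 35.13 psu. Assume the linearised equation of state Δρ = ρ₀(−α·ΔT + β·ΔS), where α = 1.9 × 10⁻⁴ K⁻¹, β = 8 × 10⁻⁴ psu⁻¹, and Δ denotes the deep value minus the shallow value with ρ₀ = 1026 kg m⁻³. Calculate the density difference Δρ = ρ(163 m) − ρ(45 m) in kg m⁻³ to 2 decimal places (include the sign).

ΔT = -8.1 K, ΔS = -0.45 psu (deep − shallow).
Δρ/ρ₀ = −(1.9 × 10⁻⁴)(-8.1) + (8 × 10⁻⁴)(-0.45) = 1.179 × 10⁻³.
Δρ = 1026 × (1.179 × 10⁻³) = +1.21 kg m⁻³.
Positive Δρ: denser below, stable.

+1.21 kg m⁻³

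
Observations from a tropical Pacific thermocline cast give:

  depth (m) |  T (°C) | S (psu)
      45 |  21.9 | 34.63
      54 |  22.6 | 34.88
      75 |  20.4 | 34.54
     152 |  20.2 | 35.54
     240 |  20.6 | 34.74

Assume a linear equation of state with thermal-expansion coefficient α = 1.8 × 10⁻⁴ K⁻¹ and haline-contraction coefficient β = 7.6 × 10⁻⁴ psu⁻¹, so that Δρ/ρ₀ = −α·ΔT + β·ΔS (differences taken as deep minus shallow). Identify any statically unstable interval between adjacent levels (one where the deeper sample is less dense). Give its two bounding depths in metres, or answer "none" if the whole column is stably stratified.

152–240 m

Evaluate Δρ/ρ₀ = −αΔT + βΔS across each adjacent pair:
  45–54 m: −αΔT+βΔS = −(1.8 × 10⁻⁴)(+0.7)+(7.6 × 10⁻⁴)(+0.25) = 6.4 × 10⁻⁵ → stable
  54–75 m: −αΔT+βΔS = −(1.8 × 10⁻⁴)(-2.2)+(7.6 × 10⁻⁴)(-0.34) = 1.4 × 10⁻⁴ → stable
  75–152 m: −αΔT+βΔS = −(1.8 × 10⁻⁴)(-0.2)+(7.6 × 10⁻⁴)(+1.00) = 8.0 × 10⁻⁴ → stable
  152–240 m: −αΔT+βΔS = −(1.8 × 10⁻⁴)(+0.4)+(7.6 × 10⁻⁴)(-0.80) = -6.8 × 10⁻⁴ → UNSTABLE
The 152–240 m interval has Δρ < 0: lighter water underlies denser water.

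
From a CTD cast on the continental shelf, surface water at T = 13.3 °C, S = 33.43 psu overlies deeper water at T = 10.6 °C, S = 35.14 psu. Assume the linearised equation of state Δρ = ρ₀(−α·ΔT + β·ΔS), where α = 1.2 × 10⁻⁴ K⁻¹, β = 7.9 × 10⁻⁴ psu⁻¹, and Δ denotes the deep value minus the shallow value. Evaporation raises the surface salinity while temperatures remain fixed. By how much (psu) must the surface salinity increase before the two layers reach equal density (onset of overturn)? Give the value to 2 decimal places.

Neutral buoyancy requires −α(T_deep − T_surf) + β(S_deep − S_surf′) = 0.
S_surf′ = S_deep − (α/β)·ΔT = 35.14 − (1.2 × 10⁻⁴/7.9 × 10⁻⁴)·(-2.7) = 35.5501 psu.
Increase required: 35.5501 − 33.43 = 2.1201 psu.

2.12 psu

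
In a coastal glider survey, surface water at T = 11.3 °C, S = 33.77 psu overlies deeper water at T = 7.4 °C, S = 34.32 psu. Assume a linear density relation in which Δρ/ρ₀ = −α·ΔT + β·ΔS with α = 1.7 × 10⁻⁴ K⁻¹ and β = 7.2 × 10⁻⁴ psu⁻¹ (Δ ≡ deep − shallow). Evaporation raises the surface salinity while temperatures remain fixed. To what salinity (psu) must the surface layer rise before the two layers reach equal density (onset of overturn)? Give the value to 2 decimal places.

35.24 psu

Neutral buoyancy requires −α(T_deep − T_surf) + β(S_deep − S_surf′) = 0.
S_surf′ = S_deep − (α/β)·ΔT = 34.32 − (1.7 × 10⁻⁴/7.2 × 10⁻⁴)·(-3.9) = 35.2408 psu.
Increase required: 35.2408 − 33.77 = 1.4708 psu.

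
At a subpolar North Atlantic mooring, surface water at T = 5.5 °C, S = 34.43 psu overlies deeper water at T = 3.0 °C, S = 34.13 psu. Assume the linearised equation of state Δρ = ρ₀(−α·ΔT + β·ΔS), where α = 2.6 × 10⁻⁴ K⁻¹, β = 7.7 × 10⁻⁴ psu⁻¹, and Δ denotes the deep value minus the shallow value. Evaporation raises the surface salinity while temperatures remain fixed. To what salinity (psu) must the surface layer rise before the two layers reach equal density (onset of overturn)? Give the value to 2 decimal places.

Neutral buoyancy requires −α(T_deep − T_surf) + β(S_deep − S_surf′) = 0.
S_surf′ = S_deep − (α/β)·ΔT = 34.13 − (2.6 × 10⁻⁴/7.7 × 10⁻⁴)·(-2.5) = 34.9742 psu.
Increase required: 34.9742 − 34.43 = 0.5442 psu.

34.97 psu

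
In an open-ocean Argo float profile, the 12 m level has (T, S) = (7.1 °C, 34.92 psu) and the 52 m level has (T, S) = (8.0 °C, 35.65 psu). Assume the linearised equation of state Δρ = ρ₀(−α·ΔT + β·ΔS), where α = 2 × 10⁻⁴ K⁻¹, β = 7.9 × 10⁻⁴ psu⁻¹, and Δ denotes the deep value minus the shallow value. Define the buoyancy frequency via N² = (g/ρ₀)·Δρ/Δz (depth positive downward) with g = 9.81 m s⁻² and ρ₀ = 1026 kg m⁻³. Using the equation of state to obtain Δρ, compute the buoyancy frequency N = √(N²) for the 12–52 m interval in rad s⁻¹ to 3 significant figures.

ΔT = +0.9 K, ΔS = +0.73 psu (deep − shallow).
Δρ/ρ₀ = −αΔT + βΔS = -1.80 × 10⁻⁴ + 5.767 × 10⁻⁴ = 3.967 × 10⁻⁴, so Δρ ≈ 0.4070 kg m⁻³.
N² = (g/ρ₀)·Δρ/Δz = g·(Δρ/ρ₀)/Δz = 9.81 × 3.967 × 10⁻⁴ / 40 = 9.7291 × 10⁻⁵ s⁻².
N = √(9.7291 × 10⁻⁵) = 9.8636 × 10⁻³ rad s⁻¹ ≈ 9.86 × 10⁻³ rad s⁻¹.

9.86 × 10⁻³ rad s⁻¹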